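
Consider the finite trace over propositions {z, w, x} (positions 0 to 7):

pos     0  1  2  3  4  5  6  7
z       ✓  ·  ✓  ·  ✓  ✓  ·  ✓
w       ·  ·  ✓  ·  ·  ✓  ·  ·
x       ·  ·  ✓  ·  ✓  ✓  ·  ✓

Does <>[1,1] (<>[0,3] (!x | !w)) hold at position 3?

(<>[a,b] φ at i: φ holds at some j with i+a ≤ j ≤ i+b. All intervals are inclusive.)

True

Check <>[0,3] (!x | !w) at each j in [4,4]:
  j=4: holds (witness at 4)
Found at j=4 → formula holds.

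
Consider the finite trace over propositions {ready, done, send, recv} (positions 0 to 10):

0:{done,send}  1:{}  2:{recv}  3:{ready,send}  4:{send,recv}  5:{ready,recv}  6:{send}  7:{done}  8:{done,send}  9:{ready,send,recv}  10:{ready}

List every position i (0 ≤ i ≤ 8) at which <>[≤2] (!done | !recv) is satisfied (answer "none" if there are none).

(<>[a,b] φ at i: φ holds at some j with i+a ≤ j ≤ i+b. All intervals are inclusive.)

0, 1, 2, 3, 4, 5, 6, 7, 8

Evaluate at each i in [0,8]:
  i=0: ✓ (witness j=0)
  i=1: ✓ (witness j=1)
  i=2: ✓ (witness j=2)
  i=3: ✓ (witness j=3)
  i=4: ✓ (witness j=4)
  i=5: ✓ (witness j=5)
  i=6: ✓ (witness j=6)
  i=7: ✓ (witness j=7)
  i=8: ✓ (witness j=8)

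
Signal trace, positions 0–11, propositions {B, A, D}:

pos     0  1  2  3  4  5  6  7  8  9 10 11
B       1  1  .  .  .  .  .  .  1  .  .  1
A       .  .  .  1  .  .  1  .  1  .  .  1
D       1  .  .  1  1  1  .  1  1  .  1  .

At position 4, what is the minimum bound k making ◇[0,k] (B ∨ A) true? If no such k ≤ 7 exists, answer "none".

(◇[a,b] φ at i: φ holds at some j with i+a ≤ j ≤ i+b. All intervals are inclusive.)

2

Scan j = 4,5,… for (B ∨ A):
  j=4: fails
  j=5: fails
  j=6: holds
First hit at j=6, so smallest k = 6-4 = 2.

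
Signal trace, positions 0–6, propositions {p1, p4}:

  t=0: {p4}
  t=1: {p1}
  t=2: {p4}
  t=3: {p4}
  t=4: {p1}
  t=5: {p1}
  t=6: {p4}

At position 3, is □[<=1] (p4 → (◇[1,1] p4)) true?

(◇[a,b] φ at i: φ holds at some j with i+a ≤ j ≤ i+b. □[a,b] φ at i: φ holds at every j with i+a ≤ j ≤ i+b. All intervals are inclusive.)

No

Check (p4 → (◇[1,1] p4)) at every j in [3,4]:
  j=3: antecedent true; consequent fails (none in [4,4]) → ✗
  j=4: antecedent false → ✓
Fails at j=3 → formula fails.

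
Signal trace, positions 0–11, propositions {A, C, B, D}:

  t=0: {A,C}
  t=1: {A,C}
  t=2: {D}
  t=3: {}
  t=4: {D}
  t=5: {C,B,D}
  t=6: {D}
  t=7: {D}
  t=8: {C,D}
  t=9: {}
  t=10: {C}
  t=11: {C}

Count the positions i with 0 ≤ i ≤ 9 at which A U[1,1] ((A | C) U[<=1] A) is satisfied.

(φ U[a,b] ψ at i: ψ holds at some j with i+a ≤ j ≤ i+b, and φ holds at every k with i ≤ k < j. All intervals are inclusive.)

1

Evaluate at each i in [0,9]:
  i=0: ✓ (rhs at j=1; lhs holds on [0,0])
  i=1: ✗ (no rhs in [2,2])
  i=2: ✗ (no rhs in [3,3])
  i=3: ✗ (no rhs in [4,4])
  i=4: ✗ (no rhs in [5,5])
  i=5: ✗ (no rhs in [6,6])
  i=6: ✗ (no rhs in [7,7])
  i=7: ✗ (no rhs in [8,8])
  i=8: ✗ (no rhs in [9,9])
  i=9: ✗ (no rhs in [10,10])
Positions where it holds: {0} → 1.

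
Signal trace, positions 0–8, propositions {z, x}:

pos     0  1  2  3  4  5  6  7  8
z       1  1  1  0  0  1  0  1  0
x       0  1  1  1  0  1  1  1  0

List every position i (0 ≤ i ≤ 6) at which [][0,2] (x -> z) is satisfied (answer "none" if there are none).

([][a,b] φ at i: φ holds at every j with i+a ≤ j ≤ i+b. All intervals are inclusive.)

Evaluate at each i in [0,6]:
  i=0: ✓ (all of [0,2])
  i=1: ✗ (fails at j=3)
  i=2: ✗ (fails at j=3)
  i=3: ✗ (fails at j=3)
  i=4: ✗ (fails at j=6)
  i=5: ✗ (fails at j=6)
  i=6: ✗ (fails at j=6)

0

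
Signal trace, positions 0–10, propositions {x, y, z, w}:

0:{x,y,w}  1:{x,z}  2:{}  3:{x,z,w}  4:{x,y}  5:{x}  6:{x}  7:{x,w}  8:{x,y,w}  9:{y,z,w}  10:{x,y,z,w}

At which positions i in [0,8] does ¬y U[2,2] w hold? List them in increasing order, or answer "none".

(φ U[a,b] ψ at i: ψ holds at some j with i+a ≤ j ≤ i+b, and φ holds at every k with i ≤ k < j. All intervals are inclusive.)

1, 5, 6

Evaluate at each i in [0,8]:
  i=0: ✗ (no rhs in [2,2])
  i=1: ✓ (rhs at j=3; lhs holds on [1,2])
  i=2: ✗ (no rhs in [4,4])
  i=3: ✗ (no rhs in [5,5])
  i=4: ✗ (no rhs in [6,6])
  i=5: ✓ (rhs at j=7; lhs holds on [5,6])
  i=6: ✓ (rhs at j=8; lhs holds on [6,7])
  i=7: ✗ (lhs fails at k=8 before rhs at j=9)
  i=8: ✗ (lhs fails at k=8 before rhs at j=10)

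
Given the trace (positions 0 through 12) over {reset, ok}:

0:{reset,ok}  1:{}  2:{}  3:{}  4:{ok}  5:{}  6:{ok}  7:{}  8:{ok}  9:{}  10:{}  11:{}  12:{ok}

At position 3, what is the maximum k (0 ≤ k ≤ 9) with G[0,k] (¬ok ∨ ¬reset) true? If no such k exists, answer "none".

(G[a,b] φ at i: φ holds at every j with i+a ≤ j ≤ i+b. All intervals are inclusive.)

(¬ok ∨ ¬reset) must hold from j=3 onward; find where it first fails.
  j=3: holds
  j=4: holds
  j=5: holds
  j=6: holds
  j=7: holds
  j=8: holds
  j=9: holds
  j=10: holds
  j=11: holds
  j=12: holds
Holds through j=12; largest k = 9.

9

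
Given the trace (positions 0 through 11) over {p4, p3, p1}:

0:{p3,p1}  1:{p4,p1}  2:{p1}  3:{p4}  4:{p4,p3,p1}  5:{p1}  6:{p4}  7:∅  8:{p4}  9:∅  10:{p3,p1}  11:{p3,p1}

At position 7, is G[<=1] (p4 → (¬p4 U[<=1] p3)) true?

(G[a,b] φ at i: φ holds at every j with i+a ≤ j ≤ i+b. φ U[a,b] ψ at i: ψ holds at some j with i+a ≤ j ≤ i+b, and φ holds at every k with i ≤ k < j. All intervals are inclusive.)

Check (p4 → (¬p4 U[<=1] p3)) at every j in [7,8]:
  j=7: antecedent false → ✓
  j=8: antecedent true; consequent fails → ✗
Fails at j=8 → formula fails.

No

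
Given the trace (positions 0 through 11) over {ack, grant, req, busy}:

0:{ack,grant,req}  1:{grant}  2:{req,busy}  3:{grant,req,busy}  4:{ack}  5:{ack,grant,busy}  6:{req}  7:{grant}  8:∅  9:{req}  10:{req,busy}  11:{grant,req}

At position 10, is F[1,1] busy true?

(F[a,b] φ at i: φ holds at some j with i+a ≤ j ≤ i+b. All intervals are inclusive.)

Does not hold

Check busy at each j in [11,11]:
  j=11: false
No position in the window satisfies it → formula fails.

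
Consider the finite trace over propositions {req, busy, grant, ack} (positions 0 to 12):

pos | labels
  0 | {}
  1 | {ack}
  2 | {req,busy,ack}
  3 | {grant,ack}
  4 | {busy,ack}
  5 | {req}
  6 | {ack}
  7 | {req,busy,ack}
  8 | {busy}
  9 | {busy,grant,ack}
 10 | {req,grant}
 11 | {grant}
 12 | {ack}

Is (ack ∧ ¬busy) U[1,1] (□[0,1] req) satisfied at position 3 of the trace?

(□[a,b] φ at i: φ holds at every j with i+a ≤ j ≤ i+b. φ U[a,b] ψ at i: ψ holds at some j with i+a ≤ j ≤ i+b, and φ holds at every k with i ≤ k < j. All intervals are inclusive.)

No

Need some j in [4,4] with □[0,1] req, and (ack ∧ ¬busy) at every k in [3,j-1].
  j=4: □[0,1] req — fails at 4.
No j in the window works → until fails.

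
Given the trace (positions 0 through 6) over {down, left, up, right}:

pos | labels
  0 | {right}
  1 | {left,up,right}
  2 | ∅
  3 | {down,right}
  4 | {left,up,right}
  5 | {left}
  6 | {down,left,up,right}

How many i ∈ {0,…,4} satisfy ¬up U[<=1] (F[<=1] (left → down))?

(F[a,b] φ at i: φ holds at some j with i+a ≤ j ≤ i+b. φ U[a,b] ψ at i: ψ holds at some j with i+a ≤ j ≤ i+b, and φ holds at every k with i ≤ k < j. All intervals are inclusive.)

Evaluate at each i in [0,4]:
  i=0: ✓ (rhs at j=0)
  i=1: ✓ (rhs at j=1)
  i=2: ✓ (rhs at j=2)
  i=3: ✓ (rhs at j=3)
  i=4: ✗ (lhs fails at k=4 before rhs at j=5)
Positions where it holds: {0, 1, 2, 3} → 4.

4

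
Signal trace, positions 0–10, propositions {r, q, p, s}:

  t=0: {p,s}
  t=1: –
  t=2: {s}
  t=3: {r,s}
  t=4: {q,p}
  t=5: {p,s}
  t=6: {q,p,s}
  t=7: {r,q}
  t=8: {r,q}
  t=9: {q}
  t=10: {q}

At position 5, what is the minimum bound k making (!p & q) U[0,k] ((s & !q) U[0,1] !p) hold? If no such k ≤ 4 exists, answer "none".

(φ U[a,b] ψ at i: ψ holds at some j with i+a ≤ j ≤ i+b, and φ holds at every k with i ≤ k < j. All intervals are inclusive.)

Need earliest j ≥ 5 with ((s & !q) U[0,1] !p), and (!p & q) at every k in [5,j-1].
  j=5: rhs fails.
  j=6: rhs fails.
  j=7: rhs holds but lhs fails at k=5.
  j=8: rhs holds but lhs fails at k=5.
  j=9: rhs holds but lhs fails at k=5.
No witness within the range → none.

none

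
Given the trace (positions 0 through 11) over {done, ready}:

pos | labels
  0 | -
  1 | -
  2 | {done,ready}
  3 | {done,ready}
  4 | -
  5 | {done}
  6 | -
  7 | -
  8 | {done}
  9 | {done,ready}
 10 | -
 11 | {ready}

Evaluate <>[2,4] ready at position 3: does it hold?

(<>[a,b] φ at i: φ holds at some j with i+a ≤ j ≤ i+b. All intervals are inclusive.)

Check ready at each j in [5,7]:
  j=5: false
  j=6: false
  j=7: false
No position in the window satisfies it → formula fails.

False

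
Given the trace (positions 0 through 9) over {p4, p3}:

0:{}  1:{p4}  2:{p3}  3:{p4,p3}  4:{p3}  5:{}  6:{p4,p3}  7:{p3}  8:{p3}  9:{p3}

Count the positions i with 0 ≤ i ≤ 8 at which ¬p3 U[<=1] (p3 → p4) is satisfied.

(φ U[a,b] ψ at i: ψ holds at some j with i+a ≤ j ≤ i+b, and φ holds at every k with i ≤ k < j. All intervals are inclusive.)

Evaluate at each i in [0,8]:
  i=0: ✓ (rhs at j=0)
  i=1: ✓ (rhs at j=1)
  i=2: ✗ (lhs fails at k=2 before rhs at j=3)
  i=3: ✓ (rhs at j=3)
  i=4: ✗ (lhs fails at k=4 before rhs at j=5)
  i=5: ✓ (rhs at j=5)
  i=6: ✓ (rhs at j=6)
  i=7: ✗ (no rhs in [7,8])
  i=8: ✗ (no rhs in [8,9])
Positions where it holds: {0, 1, 3, 5, 6} → 5.

5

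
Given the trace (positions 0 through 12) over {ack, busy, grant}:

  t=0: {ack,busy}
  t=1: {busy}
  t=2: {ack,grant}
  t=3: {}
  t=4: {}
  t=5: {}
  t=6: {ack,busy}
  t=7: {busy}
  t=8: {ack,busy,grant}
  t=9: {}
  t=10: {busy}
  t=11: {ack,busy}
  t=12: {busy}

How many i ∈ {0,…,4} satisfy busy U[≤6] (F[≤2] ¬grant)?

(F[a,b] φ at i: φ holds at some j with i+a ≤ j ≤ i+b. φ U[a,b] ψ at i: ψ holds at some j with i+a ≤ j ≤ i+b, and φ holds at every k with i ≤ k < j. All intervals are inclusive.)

Evaluate at each i in [0,4]:
  i=0: ✓ (rhs at j=0)
  i=1: ✓ (rhs at j=1)
  i=2: ✓ (rhs at j=2)
  i=3: ✓ (rhs at j=3)
  i=4: ✓ (rhs at j=4)
Positions where it holds: {0, 1, 2, 3, 4} → 5.

5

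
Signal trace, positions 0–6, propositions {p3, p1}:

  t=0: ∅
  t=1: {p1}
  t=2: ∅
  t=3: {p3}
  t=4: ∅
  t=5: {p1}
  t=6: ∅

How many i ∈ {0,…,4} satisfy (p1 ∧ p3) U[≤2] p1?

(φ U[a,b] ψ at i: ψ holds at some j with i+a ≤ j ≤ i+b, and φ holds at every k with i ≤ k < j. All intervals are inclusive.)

Evaluate at each i in [0,4]:
  i=0: ✗ (lhs fails at k=0 before rhs at j=1)
  i=1: ✓ (rhs at j=1)
  i=2: ✗ (no rhs in [2,4])
  i=3: ✗ (lhs fails at k=3 before rhs at j=5)
  i=4: ✗ (lhs fails at k=4 before rhs at j=5)
Positions where it holds: {1} → 1.

1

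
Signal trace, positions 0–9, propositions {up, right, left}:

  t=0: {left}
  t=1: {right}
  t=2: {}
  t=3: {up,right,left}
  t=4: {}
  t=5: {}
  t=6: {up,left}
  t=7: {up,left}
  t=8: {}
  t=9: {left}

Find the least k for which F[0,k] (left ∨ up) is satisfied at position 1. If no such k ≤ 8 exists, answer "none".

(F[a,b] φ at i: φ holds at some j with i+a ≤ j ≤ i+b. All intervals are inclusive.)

2

Scan j = 1,2,… for (left ∨ up):
  j=1: fails
  j=2: fails
  j=3: holds
First hit at j=3, so smallest k = 3-1 = 2.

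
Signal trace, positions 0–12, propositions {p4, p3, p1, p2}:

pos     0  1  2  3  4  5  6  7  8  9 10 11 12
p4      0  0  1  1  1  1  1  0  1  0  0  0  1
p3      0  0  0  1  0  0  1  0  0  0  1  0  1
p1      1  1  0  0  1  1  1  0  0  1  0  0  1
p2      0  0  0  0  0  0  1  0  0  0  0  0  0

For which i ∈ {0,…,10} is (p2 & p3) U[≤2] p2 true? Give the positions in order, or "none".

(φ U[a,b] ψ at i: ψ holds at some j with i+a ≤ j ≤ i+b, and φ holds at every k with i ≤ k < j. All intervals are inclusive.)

Evaluate at each i in [0,10]:
  i=0: ✗ (no rhs in [0,2])
  i=1: ✗ (no rhs in [1,3])
  i=2: ✗ (no rhs in [2,4])
  i=3: ✗ (no rhs in [3,5])
  i=4: ✗ (lhs fails at k=4 before rhs at j=6)
  i=5: ✗ (lhs fails at k=5 before rhs at j=6)
  i=6: ✓ (rhs at j=6)
  i=7: ✗ (no rhs in [7,9])
  i=8: ✗ (no rhs in [8,10])
  i=9: ✗ (no rhs in [9,11])
  i=10: ✗ (no rhs in [10,12])

6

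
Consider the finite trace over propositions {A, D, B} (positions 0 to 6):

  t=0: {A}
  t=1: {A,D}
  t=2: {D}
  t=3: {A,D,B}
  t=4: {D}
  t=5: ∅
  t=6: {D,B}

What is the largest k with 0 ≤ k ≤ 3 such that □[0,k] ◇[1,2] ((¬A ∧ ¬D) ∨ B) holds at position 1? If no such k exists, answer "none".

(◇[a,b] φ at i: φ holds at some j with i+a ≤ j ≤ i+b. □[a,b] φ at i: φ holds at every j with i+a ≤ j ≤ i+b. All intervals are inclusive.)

◇[1,2] ((¬A ∧ ¬D) ∨ B) must hold from j=1 onward; find where it first fails.
  j=1: holds
  j=2: holds
  j=3: holds
  j=4: holds
Holds through j=4; largest k = 3.

3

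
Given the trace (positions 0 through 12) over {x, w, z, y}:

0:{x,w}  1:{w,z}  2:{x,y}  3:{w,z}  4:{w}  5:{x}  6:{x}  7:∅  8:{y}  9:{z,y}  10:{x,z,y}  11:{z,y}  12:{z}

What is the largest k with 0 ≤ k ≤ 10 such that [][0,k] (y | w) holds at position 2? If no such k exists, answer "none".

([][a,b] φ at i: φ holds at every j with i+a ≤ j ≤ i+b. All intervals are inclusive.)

(y | w) must hold from j=2 onward; find where it first fails.
  j=2: holds
  j=3: holds
  j=4: holds
  j=5: fails
Holds on [2,4], so largest k = 2.

2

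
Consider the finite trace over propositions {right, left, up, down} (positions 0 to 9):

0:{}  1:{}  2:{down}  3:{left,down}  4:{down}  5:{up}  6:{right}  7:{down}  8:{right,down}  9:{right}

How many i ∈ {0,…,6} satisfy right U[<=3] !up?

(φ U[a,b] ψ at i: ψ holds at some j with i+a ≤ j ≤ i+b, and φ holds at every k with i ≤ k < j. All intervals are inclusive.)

6

Evaluate at each i in [0,6]:
  i=0: ✓ (rhs at j=0)
  i=1: ✓ (rhs at j=1)
  i=2: ✓ (rhs at j=2)
  i=3: ✓ (rhs at j=3)
  i=4: ✓ (rhs at j=4)
  i=5: ✗ (lhs fails at k=5 before rhs at j=6)
  i=6: ✓ (rhs at j=6)
Positions where it holds: {0, 1, 2, 3, 4, 6} → 6.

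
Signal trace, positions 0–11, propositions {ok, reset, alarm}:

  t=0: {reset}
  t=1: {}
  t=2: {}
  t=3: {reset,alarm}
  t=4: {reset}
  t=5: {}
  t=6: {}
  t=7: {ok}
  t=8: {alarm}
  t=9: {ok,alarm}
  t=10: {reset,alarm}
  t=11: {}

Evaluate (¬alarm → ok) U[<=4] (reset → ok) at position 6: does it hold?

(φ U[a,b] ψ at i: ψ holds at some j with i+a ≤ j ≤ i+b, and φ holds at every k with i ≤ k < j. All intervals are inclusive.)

Need some j in [6,10] with (reset → ok), and (¬alarm → ok) at every k in [6,j-1].
  j=6: (reset → ok) holds; no prefix to check → satisfied.

Holds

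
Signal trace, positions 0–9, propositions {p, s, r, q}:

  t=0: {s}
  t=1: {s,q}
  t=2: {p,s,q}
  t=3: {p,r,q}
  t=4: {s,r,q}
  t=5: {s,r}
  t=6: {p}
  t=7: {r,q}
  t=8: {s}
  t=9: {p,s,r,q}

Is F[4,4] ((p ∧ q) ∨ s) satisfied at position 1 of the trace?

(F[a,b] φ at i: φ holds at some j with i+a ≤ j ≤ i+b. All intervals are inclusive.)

Check ((p ∧ q) ∨ s) at each j in [5,5]:
  j=5: true
Found at j=5 → formula holds.

True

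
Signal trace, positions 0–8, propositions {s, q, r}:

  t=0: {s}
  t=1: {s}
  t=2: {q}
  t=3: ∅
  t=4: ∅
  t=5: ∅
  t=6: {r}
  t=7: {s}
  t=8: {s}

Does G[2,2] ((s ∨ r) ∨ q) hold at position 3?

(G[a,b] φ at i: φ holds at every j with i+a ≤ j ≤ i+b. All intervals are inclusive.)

Check ((s ∨ r) ∨ q) at every j in [5,5]:
  j=5: false
Fails at j=5 → formula fails.

No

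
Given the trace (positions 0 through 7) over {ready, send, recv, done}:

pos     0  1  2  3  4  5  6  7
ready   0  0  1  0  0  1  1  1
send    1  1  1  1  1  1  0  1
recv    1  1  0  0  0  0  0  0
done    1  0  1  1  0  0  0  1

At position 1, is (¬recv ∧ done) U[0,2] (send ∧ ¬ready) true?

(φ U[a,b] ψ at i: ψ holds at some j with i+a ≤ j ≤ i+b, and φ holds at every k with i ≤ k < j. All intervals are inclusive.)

Need some j in [1,3] with (send ∧ ¬ready), and (¬recv ∧ done) at every k in [1,j-1].
  j=1: (send ∧ ¬ready) holds; no prefix to check → satisfied.

Holds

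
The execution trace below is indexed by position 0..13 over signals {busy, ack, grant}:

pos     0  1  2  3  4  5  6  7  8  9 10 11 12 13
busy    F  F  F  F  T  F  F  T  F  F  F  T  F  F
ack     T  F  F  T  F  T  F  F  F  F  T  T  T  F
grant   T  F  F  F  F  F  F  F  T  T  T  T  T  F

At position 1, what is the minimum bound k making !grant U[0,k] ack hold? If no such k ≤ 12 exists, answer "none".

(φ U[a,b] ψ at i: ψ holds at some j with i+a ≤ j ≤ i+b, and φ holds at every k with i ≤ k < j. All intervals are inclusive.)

2

Need earliest j ≥ 1 with ack, and !grant at every k in [1,j-1].
  j=1: rhs fails.
  j=2: rhs fails.
  j=3: rhs holds; lhs holds on [1,2]. k = 2.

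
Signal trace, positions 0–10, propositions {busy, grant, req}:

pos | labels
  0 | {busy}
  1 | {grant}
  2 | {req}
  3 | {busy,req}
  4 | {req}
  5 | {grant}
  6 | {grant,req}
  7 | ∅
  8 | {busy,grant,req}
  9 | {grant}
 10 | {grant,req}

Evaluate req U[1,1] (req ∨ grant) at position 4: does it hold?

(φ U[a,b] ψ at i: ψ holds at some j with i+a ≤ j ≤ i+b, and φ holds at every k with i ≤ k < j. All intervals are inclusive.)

Need some j in [5,5] with (req ∨ grant), and req at every k in [4,j-1].
  j=5: (req ∨ grant) holds; req holds at every k in [4,4] → satisfied.

True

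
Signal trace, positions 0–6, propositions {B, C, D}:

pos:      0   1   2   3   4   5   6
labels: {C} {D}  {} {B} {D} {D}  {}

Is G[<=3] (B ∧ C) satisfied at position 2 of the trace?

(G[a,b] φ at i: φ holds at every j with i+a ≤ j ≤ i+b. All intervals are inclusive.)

Check (B ∧ C) at every j in [2,5]:
  j=2: false
  j=3: false
  j=4: false
  j=5: false
Fails at j=2 → formula fails.

False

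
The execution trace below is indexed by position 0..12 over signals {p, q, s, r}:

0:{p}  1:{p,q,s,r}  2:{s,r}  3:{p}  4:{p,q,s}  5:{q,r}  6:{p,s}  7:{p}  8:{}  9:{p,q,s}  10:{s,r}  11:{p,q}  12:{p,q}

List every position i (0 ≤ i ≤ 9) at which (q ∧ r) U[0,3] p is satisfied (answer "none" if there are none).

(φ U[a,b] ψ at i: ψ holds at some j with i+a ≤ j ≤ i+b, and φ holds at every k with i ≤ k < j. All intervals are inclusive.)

0, 1, 3, 4, 5, 6, 7, 9

Evaluate at each i in [0,9]:
  i=0: ✓ (rhs at j=0)
  i=1: ✓ (rhs at j=1)
  i=2: ✗ (lhs fails at k=2 before rhs at j=3)
  i=3: ✓ (rhs at j=3)
  i=4: ✓ (rhs at j=4)
  i=5: ✓ (rhs at j=6; lhs holds on [5,5])
  i=6: ✓ (rhs at j=6)
  i=7: ✓ (rhs at j=7)
  i=8: ✗ (lhs fails at k=8 before rhs at j=9)
  i=9: ✓ (rhs at j=9)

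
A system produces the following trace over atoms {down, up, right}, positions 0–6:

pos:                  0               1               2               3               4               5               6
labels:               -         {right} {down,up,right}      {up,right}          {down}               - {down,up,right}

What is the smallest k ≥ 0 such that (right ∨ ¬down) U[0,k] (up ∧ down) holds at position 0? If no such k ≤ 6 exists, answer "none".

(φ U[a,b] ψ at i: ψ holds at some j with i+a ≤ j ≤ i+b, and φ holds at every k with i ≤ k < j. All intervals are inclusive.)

2

Need earliest j ≥ 0 with (up ∧ down), and (right ∨ ¬down) at every k in [0,j-1].
  j=0: rhs fails.
  j=1: rhs fails.
  j=2: rhs holds; lhs holds on [0,1]. k = 2.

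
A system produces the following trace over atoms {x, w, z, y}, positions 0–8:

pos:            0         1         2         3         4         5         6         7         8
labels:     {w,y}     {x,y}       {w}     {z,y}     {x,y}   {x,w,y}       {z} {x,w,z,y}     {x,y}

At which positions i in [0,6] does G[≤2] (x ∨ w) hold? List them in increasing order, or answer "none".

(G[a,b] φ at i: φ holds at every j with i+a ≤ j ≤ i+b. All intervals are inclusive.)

Evaluate at each i in [0,6]:
  i=0: ✓ (all of [0,2])
  i=1: ✗ (fails at j=3)
  i=2: ✗ (fails at j=3)
  i=3: ✗ (fails at j=3)
  i=4: ✗ (fails at j=6)
  i=5: ✗ (fails at j=6)
  i=6: ✗ (fails at j=6)

0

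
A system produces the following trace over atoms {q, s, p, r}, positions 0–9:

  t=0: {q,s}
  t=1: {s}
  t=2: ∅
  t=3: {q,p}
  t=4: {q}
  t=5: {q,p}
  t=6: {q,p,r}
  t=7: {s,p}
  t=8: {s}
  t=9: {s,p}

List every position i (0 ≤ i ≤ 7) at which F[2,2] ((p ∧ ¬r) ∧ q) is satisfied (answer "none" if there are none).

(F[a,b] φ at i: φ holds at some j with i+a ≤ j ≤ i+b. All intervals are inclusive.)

Evaluate at each i in [0,7]:
  i=0: ✗ (none in [2,2])
  i=1: ✓ (witness j=3)
  i=2: ✗ (none in [4,4])
  i=3: ✓ (witness j=5)
  i=4: ✗ (none in [6,6])
  i=5: ✗ (none in [7,7])
  i=6: ✗ (none in [8,8])
  i=7: ✗ (none in [9,9])

1, 3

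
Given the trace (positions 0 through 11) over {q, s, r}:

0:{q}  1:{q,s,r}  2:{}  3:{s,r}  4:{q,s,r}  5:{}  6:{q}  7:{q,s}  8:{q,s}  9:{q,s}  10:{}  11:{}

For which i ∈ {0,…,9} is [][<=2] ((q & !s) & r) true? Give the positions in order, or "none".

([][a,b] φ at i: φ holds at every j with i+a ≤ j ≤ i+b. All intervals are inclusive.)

none

Evaluate at each i in [0,9]:
  i=0: ✗ (fails at j=0)
  i=1: ✗ (fails at j=1)
  i=2: ✗ (fails at j=2)
  i=3: ✗ (fails at j=3)
  i=4: ✗ (fails at j=4)
  i=5: ✗ (fails at j=5)
  i=6: ✗ (fails at j=6)
  i=7: ✗ (fails at j=7)
  i=8: ✗ (fails at j=8)
  i=9: ✗ (fails at j=9)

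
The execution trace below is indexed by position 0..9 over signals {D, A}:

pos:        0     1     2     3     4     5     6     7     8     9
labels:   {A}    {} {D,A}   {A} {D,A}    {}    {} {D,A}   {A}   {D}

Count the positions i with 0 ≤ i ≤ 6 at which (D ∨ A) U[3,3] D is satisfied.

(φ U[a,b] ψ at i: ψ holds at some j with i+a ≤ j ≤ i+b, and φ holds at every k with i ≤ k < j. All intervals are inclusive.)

Evaluate at each i in [0,6]:
  i=0: ✗ (no rhs in [3,3])
  i=1: ✗ (lhs fails at k=1 before rhs at j=4)
  i=2: ✗ (no rhs in [5,5])
  i=3: ✗ (no rhs in [6,6])
  i=4: ✗ (lhs fails at k=5 before rhs at j=7)
  i=5: ✗ (no rhs in [8,8])
  i=6: ✗ (lhs fails at k=6 before rhs at j=9)
Positions where it holds: {} → 0.

0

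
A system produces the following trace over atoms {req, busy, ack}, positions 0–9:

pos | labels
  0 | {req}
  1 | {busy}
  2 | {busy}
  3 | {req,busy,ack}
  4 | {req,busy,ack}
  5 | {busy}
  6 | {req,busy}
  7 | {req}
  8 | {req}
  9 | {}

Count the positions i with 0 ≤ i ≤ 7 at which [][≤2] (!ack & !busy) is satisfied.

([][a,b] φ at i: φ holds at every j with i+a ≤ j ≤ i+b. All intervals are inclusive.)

1

Evaluate at each i in [0,7]:
  i=0: ✗ (fails at j=1)
  i=1: ✗ (fails at j=1)
  i=2: ✗ (fails at j=2)
  i=3: ✗ (fails at j=3)
  i=4: ✗ (fails at j=4)
  i=5: ✗ (fails at j=5)
  i=6: ✗ (fails at j=6)
  i=7: ✓ (all of [7,9])
Positions where it holds: {7} → 1.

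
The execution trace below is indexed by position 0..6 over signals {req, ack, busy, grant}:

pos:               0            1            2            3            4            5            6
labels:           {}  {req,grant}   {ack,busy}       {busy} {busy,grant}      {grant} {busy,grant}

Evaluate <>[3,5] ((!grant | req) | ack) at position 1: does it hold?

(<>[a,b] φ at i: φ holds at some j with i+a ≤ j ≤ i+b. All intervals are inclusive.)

Check ((!grant | req) | ack) at each j in [4,6]:
  j=4: false
  j=5: false
  j=6: false
No position in the window satisfies it → formula fails.

No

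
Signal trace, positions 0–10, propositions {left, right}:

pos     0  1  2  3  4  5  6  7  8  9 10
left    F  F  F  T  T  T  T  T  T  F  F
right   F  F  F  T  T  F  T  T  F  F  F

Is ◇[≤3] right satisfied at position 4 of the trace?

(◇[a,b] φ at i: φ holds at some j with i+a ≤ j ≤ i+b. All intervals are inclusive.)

Yes

Check right at each j in [4,7]:
  j=4: true
  j=5: false
  j=6: true
  j=7: true
Found at j=4 → formula holds.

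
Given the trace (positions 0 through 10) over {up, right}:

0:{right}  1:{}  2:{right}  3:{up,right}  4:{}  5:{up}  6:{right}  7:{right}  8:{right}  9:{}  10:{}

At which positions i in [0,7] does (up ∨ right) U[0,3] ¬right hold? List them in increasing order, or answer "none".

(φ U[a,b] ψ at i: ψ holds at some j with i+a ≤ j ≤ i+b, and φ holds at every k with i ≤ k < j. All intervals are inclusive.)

0, 1, 2, 3, 4, 5, 6, 7

Evaluate at each i in [0,7]:
  i=0: ✓ (rhs at j=1; lhs holds on [0,0])
  i=1: ✓ (rhs at j=1)
  i=2: ✓ (rhs at j=4; lhs holds on [2,3])
  i=3: ✓ (rhs at j=4; lhs holds on [3,3])
  i=4: ✓ (rhs at j=4)
  i=5: ✓ (rhs at j=5)
  i=6: ✓ (rhs at j=9; lhs holds on [6,8])
  i=7: ✓ (rhs at j=9; lhs holds on [7,8])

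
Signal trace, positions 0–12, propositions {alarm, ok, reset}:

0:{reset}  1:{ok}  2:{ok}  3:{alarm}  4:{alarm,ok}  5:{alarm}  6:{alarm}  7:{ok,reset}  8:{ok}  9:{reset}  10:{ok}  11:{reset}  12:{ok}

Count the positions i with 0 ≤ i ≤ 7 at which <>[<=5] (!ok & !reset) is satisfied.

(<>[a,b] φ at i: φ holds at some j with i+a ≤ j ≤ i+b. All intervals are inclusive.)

Evaluate at each i in [0,7]:
  i=0: ✓ (witness j=3)
  i=1: ✓ (witness j=3)
  i=2: ✓ (witness j=3)
  i=3: ✓ (witness j=3)
  i=4: ✓ (witness j=5)
  i=5: ✓ (witness j=5)
  i=6: ✓ (witness j=6)
  i=7: ✗ (none in [7,12])
Positions where it holds: {0, 1, 2, 3, 4, 5, 6} → 7.

7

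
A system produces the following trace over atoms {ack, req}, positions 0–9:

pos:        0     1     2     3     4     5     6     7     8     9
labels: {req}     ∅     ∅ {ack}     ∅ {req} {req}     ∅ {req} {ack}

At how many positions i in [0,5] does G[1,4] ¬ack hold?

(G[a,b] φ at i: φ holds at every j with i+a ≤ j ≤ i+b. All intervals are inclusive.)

2

Evaluate at each i in [0,5]:
  i=0: ✗ (fails at j=3)
  i=1: ✗ (fails at j=3)
  i=2: ✗ (fails at j=3)
  i=3: ✓ (all of [4,7])
  i=4: ✓ (all of [5,8])
  i=5: ✗ (fails at j=9)
Positions where it holds: {3, 4} → 2.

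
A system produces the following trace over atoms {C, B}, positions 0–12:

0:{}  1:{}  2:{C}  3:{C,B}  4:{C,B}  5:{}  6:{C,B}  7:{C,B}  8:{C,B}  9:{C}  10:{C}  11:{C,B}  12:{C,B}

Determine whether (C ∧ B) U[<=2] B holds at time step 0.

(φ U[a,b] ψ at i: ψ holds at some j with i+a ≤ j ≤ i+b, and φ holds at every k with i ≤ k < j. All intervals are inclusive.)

False

Need some j in [0,2] with B, and (C ∧ B) at every k in [0,j-1].
  j=0: B false.
  j=1: B false.
  j=2: B false.
No j in the window works → until fails.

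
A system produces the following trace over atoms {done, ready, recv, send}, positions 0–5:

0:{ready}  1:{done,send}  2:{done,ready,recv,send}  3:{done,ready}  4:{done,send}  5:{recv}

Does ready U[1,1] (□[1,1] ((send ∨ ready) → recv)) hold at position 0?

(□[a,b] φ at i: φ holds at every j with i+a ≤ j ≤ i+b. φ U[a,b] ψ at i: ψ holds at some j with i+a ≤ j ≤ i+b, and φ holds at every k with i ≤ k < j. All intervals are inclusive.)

Need some j in [1,1] with □[1,1] ((send ∨ ready) → recv), and ready at every k in [0,j-1].
  j=1: □[1,1] ((send ∨ ready) → recv) holds; ready holds at every k in [0,0] → satisfied.

Yes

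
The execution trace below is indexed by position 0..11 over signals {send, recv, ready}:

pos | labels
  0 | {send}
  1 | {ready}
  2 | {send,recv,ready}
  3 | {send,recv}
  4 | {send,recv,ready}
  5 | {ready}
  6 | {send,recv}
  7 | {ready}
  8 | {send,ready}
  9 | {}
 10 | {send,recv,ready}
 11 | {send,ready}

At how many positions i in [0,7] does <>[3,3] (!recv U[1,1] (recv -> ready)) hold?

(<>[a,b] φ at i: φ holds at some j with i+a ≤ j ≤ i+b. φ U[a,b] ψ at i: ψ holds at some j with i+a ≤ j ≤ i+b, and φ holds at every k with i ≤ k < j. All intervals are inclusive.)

3

Evaluate at each i in [0,7]:
  i=0: ✗ (none in [3,3])
  i=1: ✗ (none in [4,4])
  i=2: ✗ (none in [5,5])
  i=3: ✗ (none in [6,6])
  i=4: ✓ (witness j=7)
  i=5: ✓ (witness j=8)
  i=6: ✓ (witness j=9)
  i=7: ✗ (none in [10,10])
Positions where it holds: {4, 5, 6} → 3.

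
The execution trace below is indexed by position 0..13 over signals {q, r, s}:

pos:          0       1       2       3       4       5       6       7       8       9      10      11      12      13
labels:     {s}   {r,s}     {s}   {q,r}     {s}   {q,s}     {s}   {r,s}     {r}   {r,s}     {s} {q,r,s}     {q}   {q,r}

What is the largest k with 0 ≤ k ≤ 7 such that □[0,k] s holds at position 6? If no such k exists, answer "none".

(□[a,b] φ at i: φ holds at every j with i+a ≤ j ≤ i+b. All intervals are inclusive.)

1

s must hold from j=6 onward; find where it first fails.
  j=6: holds
  j=7: holds
  j=8: fails
Holds on [6,7], so largest k = 1.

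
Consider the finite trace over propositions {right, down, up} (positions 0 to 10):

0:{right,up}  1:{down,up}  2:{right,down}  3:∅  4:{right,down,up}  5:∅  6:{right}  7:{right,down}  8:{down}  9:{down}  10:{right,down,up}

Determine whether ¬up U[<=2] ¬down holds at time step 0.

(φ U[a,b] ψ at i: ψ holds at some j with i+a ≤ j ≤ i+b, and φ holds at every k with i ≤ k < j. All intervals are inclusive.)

Need some j in [0,2] with ¬down, and ¬up at every k in [0,j-1].
  j=0: ¬down holds; no prefix to check → satisfied.

True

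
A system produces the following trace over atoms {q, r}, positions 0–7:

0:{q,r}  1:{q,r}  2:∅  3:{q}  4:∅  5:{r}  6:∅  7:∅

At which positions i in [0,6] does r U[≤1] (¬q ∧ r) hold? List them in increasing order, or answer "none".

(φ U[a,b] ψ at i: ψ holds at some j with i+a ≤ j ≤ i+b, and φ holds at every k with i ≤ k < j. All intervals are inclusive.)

5

Evaluate at each i in [0,6]:
  i=0: ✗ (no rhs in [0,1])
  i=1: ✗ (no rhs in [1,2])
  i=2: ✗ (no rhs in [2,3])
  i=3: ✗ (no rhs in [3,4])
  i=4: ✗ (lhs fails at k=4 before rhs at j=5)
  i=5: ✓ (rhs at j=5)
  i=6: ✗ (no rhs in [6,7])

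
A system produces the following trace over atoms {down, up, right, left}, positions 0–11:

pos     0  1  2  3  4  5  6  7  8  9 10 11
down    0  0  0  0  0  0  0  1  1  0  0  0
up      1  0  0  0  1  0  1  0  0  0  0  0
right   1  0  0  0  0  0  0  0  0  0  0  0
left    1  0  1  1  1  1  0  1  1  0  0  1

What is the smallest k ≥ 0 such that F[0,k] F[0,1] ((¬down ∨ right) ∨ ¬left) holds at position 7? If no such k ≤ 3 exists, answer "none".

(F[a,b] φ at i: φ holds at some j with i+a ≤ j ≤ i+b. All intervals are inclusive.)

1

Scan j = 7,8,… for F[0,1] ((¬down ∨ right) ∨ ¬left):
  j=7: fails
  j=8: holds
First hit at j=8, so smallest k = 8-7 = 1.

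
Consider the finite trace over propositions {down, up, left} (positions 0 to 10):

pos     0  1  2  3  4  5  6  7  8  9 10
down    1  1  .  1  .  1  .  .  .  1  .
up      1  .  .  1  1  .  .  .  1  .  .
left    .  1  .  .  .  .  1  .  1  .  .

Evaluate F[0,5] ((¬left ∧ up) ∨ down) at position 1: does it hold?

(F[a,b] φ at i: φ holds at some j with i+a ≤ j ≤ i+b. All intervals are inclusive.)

Check ((¬left ∧ up) ∨ down) at each j in [1,6]:
  j=1: true
  j=2: false
  j=3: true
  j=4: true
  j=5: true
  j=6: false
Found at j=1 → formula holds.

Yes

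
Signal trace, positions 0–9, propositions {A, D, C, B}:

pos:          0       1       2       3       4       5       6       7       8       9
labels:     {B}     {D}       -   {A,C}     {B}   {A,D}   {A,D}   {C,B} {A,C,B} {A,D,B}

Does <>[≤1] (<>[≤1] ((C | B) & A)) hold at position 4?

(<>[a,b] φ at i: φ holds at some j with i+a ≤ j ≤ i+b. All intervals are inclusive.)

Check <>[≤1] ((C | B) & A) at each j in [4,5]:
  j=4: fails (none in [4,5])
  j=5: fails (none in [5,6])
No position in the window satisfies it → formula fails.

No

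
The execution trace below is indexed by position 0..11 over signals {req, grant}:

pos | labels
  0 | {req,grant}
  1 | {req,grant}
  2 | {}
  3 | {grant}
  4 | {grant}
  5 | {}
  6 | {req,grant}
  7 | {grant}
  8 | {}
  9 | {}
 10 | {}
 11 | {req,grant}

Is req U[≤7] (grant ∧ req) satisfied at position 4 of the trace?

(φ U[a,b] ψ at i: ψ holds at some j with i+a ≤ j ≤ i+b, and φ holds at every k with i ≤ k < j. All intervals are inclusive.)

Need some j in [4,11] with (grant ∧ req), and req at every k in [4,j-1].
  j=4: (grant ∧ req) false.
  j=5: (grant ∧ req) false.
  j=6: (grant ∧ req) holds, but req fails at k=4 → not this j.
  j=7: (grant ∧ req) false.
  j=8: (grant ∧ req) false.
  j=9: (grant ∧ req) false.
  j=10: (grant ∧ req) false.
  j=11: (grant ∧ req) holds, but req fails at k=4 → not this j.
No j in the window works → until fails.

No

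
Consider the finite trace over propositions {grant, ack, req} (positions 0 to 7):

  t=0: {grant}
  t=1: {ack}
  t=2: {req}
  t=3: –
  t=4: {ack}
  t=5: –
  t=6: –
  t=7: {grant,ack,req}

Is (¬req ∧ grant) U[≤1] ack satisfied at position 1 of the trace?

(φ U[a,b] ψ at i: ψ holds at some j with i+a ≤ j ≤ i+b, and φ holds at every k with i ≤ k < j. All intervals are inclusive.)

True

Need some j in [1,2] with ack, and (¬req ∧ grant) at every k in [1,j-1].
  j=1: ack holds; no prefix to check → satisfied.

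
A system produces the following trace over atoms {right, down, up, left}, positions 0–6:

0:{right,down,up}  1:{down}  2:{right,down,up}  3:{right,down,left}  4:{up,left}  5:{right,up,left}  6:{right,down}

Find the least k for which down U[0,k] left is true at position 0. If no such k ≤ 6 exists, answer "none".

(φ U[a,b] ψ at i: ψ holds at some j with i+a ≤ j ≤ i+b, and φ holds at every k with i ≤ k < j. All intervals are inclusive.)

Need earliest j ≥ 0 with left, and down at every k in [0,j-1].
  j=0: rhs fails.
  j=1: rhs fails.
  j=2: rhs fails.
  j=3: rhs holds; lhs holds on [0,2]. k = 3.

3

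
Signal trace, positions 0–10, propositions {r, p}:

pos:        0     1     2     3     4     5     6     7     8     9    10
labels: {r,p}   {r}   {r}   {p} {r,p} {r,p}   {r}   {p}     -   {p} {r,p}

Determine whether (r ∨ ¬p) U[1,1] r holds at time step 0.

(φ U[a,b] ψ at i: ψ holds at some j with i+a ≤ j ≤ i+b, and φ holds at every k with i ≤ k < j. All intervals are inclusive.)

Need some j in [1,1] with r, and (r ∨ ¬p) at every k in [0,j-1].
  j=1: r holds; (r ∨ ¬p) holds at every k in [0,0] → satisfied.

True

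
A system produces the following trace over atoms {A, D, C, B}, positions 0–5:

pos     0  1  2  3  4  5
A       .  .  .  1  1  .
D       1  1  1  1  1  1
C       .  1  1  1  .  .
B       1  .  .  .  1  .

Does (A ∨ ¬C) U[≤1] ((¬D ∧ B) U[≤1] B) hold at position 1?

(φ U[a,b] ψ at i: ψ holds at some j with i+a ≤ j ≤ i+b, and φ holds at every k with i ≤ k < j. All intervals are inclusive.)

Need some j in [1,2] with ((¬D ∧ B) U[≤1] B), and (A ∨ ¬C) at every k in [1,j-1].
  j=1: ((¬D ∧ B) U[≤1] B) — fails.
  j=2: ((¬D ∧ B) U[≤1] B) — fails.
No j in the window works → until fails.

No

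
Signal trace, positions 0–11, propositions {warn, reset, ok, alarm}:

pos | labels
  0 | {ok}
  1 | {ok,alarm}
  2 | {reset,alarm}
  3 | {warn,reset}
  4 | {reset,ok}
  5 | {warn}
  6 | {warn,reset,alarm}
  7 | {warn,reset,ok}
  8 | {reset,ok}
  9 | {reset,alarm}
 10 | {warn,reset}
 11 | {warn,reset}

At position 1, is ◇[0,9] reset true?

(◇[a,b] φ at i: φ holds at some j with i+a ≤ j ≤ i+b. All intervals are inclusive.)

Check reset at each j in [1,10]:
  j=1: false
  j=2: true
  j=3: true
  j=4: true
  j=5: false
  j=6: true
  j=7: true
  j=8: true
  j=9: true
  j=10: true
Found at j=2 → formula holds.

Holds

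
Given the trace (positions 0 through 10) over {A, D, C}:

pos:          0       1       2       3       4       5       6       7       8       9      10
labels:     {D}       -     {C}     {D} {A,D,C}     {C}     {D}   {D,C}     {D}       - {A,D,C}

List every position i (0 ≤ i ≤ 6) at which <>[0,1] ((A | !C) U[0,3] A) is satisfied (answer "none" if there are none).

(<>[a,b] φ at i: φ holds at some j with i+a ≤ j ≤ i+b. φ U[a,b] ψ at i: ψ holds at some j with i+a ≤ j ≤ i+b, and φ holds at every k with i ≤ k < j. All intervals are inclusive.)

2, 3, 4

Evaluate at each i in [0,6]:
  i=0: ✗ (none in [0,1])
  i=1: ✗ (none in [1,2])
  i=2: ✓ (witness j=3)
  i=3: ✓ (witness j=3)
  i=4: ✓ (witness j=4)
  i=5: ✗ (none in [5,6])
  i=6: ✗ (none in [6,7])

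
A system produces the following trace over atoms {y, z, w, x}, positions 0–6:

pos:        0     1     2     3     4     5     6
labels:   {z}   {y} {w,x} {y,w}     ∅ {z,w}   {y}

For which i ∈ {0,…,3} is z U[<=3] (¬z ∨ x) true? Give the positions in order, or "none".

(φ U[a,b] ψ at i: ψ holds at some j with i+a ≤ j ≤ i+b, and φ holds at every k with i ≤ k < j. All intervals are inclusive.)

0, 1, 2, 3

Evaluate at each i in [0,3]:
  i=0: ✓ (rhs at j=1; lhs holds on [0,0])
  i=1: ✓ (rhs at j=1)
  i=2: ✓ (rhs at j=2)
  i=3: ✓ (rhs at j=3)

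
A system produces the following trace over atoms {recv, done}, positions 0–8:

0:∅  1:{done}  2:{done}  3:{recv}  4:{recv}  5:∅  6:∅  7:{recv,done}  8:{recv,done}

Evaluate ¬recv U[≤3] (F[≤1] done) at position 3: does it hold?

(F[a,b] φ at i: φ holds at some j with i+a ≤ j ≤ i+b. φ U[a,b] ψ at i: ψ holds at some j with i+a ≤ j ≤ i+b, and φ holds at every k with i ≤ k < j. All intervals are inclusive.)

False

Need some j in [3,6] with F[≤1] done, and ¬recv at every k in [3,j-1].
  j=3: F[≤1] done — fails (none in [3,4]).
  j=4: F[≤1] done — fails (none in [4,5]).
  j=5: F[≤1] done — fails (none in [5,6]).
  j=6: F[≤1] done holds, but ¬recv fails at k=3 → not this j.
No j in the window works → until fails.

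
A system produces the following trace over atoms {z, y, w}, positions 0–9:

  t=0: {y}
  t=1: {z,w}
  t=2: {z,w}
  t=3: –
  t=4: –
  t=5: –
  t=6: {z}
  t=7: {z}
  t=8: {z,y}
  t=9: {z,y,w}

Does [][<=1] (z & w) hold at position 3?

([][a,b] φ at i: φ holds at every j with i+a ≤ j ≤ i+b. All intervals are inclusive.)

No

Check (z & w) at every j in [3,4]:
  j=3: false
  j=4: false
Fails at j=3 → formula fails.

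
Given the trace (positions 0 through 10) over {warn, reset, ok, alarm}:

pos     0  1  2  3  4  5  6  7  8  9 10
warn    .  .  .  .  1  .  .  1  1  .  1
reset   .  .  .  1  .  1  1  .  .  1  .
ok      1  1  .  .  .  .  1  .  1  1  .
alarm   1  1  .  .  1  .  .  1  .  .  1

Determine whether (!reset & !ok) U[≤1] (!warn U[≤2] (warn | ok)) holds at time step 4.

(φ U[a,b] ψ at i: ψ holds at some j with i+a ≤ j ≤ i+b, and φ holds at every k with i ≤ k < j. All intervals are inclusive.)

Need some j in [4,5] with (!warn U[≤2] (warn | ok)), and (!reset & !ok) at every k in [4,j-1].
  j=4: (!warn U[≤2] (warn | ok)) holds; no prefix to check → satisfied.

True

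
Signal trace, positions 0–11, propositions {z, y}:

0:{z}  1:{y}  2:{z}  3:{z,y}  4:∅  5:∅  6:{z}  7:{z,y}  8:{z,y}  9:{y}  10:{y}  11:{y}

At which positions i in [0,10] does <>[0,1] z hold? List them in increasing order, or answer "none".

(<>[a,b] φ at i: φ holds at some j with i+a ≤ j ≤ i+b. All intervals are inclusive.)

0, 1, 2, 3, 5, 6, 7, 8

Evaluate at each i in [0,10]:
  i=0: ✓ (witness j=0)
  i=1: ✓ (witness j=2)
  i=2: ✓ (witness j=2)
  i=3: ✓ (witness j=3)
  i=4: ✗ (none in [4,5])
  i=5: ✓ (witness j=6)
  i=6: ✓ (witness j=6)
  i=7: ✓ (witness j=7)
  i=8: ✓ (witness j=8)
  i=9: ✗ (none in [9,10])
  i=10: ✗ (none in [10,11])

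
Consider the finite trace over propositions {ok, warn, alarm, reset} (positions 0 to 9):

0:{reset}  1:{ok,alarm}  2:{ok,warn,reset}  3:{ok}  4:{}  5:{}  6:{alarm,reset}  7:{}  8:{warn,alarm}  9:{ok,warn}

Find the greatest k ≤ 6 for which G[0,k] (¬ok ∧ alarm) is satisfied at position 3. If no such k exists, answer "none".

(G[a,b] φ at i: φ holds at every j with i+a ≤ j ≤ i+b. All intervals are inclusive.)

(¬ok ∧ alarm) must hold from j=3 onward; find where it first fails.
  j=3: fails → no k works.

none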